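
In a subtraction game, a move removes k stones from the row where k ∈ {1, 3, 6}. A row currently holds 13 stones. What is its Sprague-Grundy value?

Grundy values for subtraction set {1, 3, 6}:
g(0) = mex{} = 0
g(1) = mex{0} = 1
g(2) = mex{1} = 0
g(3) = mex{0} = 1
g(4) = mex{1} = 0
g(5) = mex{0} = 1
g(6) = mex{0,1} = 2
g(7) = mex{0,1,2} = 3
g(8) = mex{0,1,3} = 2
g(9) = mex{1,2} = 0
g(10) = mex{0,3} = 1
g(11) = mex{1,2} = 0
g(12) = mex{0,2} = 1
g(13) = mex{1,3} = 0
So g(13) = 0.

0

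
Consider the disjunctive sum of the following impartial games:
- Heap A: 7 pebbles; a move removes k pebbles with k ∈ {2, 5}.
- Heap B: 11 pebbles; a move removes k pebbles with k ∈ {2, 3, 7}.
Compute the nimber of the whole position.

For heap A, compute g(0), g(1), … with moves {2, 5}:
k:     0  1  2  3  4  5  6  7
g(k):  0  0  1  1  0  2  1  0
So g(7) = 0.
Build the Grundy sequence for heap B with g(k) = mex{g(k−s) : s ∈ {2, 3, 7}, s ≤ k}:
k:     0  1  2  3  4  5  6  7  8  9 10 11
g(k):  0  0  1  1  2  0  0  1  1  2  0  0
So g(11) = 0.
By the Sprague-Grundy theorem, the Grundy value of a sum of independent games is the XOR of the component values.
Combined value = 0 ⊕ 0 = 0.

0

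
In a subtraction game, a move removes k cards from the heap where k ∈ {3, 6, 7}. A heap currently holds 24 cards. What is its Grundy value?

Grundy values for subtraction set {3, 6, 7}:
k:     0  1  2  3  4  5  6  7  8  9 10 11 12 13 14 15 16 17 18 19 20 21 22 23 24
g(k):  0  0  0  1  1  1  2  2  2  3  0  0  0  1  1  1  2  2  2  3  0  0  0  1  1
So g(24) = 1.

1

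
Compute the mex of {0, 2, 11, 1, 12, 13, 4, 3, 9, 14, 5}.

6

The values 0, 1, 2, 3, 4, 5 are all present; 6 is the first non-negative integer missing from the set.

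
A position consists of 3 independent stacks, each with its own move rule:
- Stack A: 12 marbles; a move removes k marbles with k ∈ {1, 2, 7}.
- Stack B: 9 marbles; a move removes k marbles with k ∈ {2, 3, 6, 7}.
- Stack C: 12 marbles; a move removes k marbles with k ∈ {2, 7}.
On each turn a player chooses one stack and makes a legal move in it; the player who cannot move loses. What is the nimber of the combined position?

1

Grundy values for stack A (subtraction set {1, 2, 7}):
g(0) = mex{} = 0
g(1) = mex{0} = 1
g(2) = mex{0,1} = 2
g(3) = mex{1,2} = 0
g(4) = mex{0,2} = 1
g(5) = mex{0,1} = 2
g(6) = mex{1,2} = 0
g(7) = mex{0,2} = 1
g(8) = mex{0,1} = 2
g(9) = mex{1,2} = 0
g(10) = mex{0,2} = 1
g(11) = mex{0,1} = 2
g(12) = mex{1,2} = 0
So g(12) = 0.
Grundy values for stack B (subtraction set {2, 3, 6, 7}):
g(0) = mex{} = 0
g(1) = mex{} = 0
g(2) = mex{0} = 1
g(3) = mex{0} = 1
g(4) = mex{0,1} = 2
g(5) = mex{1} = 0
g(6) = mex{0,1,2} = 3
g(7) = mex{0,2} = 1
g(8) = mex{0,1,3} = 2
g(9) = mex{1,3} = 0
So g(9) = 0.
For stack C, compute g(0), g(1), … with moves {2, 7}:
k:     0  1  2  3  4  5  6  7  8  9 10 11 12
g(k):  0  0  1  1  0  0  1  1  2  0  0  1  1
So g(12) = 1.
By the Sprague-Grundy theorem, the Grundy value of a sum of independent games is the XOR of the component values.
Combined value = 0 ⊕ 0 ⊕ 1 = 1.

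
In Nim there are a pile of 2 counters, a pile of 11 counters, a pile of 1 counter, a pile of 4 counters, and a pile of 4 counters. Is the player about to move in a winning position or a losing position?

Nim-sum: 2 XOR 11 XOR 1 XOR 4 XOR 4 = 8.
The nim-sum is 8 ≠ 0, so this is an N-position: the player to move can win.

Winning position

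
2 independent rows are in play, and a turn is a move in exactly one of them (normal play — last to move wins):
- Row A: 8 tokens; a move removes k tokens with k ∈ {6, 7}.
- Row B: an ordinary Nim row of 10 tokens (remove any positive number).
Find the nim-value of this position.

11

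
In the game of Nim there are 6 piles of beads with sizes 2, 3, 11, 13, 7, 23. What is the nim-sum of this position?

Compute the nim-sum pairwise:
2 XOR 3 = 1
1 XOR 11 = 10
10 XOR 13 = 7
7 XOR 7 = 0
0 XOR 23 = 23

23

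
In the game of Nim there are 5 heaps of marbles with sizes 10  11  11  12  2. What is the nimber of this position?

Nim-sum: 10 ^ 11 ^ 11 ^ 12 ^ 2 = 4.

4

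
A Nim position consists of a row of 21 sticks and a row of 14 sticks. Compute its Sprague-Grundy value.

27

Nim-sum: 21 ⊕ 14 = 27.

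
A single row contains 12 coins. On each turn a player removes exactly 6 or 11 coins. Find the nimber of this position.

2

Build the Grundy sequence with g(k) = mex{g(k−s) : s ∈ {6, 11}, s ≤ k}:
k:     0  1  2  3  4  5  6  7  8  9 10 11 12
g(k):  0  0  0  0  0  0  1  1  1  1  1  1  2
So g(12) = 2.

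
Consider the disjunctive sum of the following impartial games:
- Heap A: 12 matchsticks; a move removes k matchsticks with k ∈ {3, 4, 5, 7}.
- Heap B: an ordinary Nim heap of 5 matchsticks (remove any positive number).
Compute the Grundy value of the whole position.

5

For heap A, compute g(0), g(1), … with moves {3, 4, 5, 7}:
k:     0  1  2  3  4  5  6  7  8  9 10 11 12
g(k):  0  0  0  1  1  1  2  2  2  3  0  0  0
So g(12) = 0.
Heap B is a plain Nim heap of size 5, so its Grundy value is 5.
By the Sprague-Grundy theorem, the Grundy value of a sum of independent games is the XOR of the component values.
Combined value = 0 XOR 5 = 5.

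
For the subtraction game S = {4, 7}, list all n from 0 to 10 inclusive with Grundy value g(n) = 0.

Compute g(0), g(1), … for moves {4, 7}:
g(0) = mex{} = 0
g(1) = mex{} = 0
g(2) = mex{} = 0
g(3) = mex{} = 0
g(4) = mex{0} = 1
g(5) = mex{0} = 1
g(6) = mex{0} = 1
g(7) = mex{0} = 1
g(8) = mex{0,1} = 2
g(9) = mex{0,1} = 2
g(10) = mex{0,1} = 2
The P-positions (g = 0) in 0..10 are 0, 1, 2, 3.

0, 1, 2, 3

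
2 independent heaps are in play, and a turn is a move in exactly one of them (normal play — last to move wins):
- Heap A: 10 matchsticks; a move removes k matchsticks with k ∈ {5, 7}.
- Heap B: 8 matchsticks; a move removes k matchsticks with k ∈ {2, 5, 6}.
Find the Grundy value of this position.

2

Build the Grundy sequence for heap A with g(k) = mex{g(k−s) : s ∈ {5, 7}, s ≤ k}:
k:     0  1  2  3  4  5  6  7  8  9 10
g(k):  0  0  0  0  0  1  1  1  1  1  2
So g(10) = 2.
Grundy values for heap B (subtraction set {2, 5, 6}):
g(0) = mex{} = 0
g(1) = mex{} = 0
g(2) = mex{0} = 1
g(3) = mex{0} = 1
g(4) = mex{1} = 0
g(5) = mex{0,1} = 2
g(6) = mex{0} = 1
g(7) = mex{0,1,2} = 3
g(8) = mex{1} = 0
So g(8) = 0.
By the Sprague-Grundy theorem, the Grundy value of a sum of independent games is the XOR of the component values.
Combined value = 2 XOR 0 = 2.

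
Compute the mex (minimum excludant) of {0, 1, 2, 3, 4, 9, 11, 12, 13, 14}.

The values 0, 1, 2, 3, 4 are all present; 5 is the first non-negative integer missing from the set.

5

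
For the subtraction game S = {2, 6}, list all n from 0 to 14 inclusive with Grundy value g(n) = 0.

0, 1, 4, 5, 8, 9, 12, 13

Grundy values for subtraction set {2, 6}:
g(0) = mex{} = 0
g(1) = mex{} = 0
g(2) = mex{0} = 1
g(3) = mex{0} = 1
g(4) = mex{1} = 0
g(5) = mex{1} = 0
g(6) = mex{0} = 1
g(7) = mex{0} = 1
g(8) = mex{1} = 0
g(9) = mex{1} = 0
g(10) = mex{0} = 1
g(11) = mex{0} = 1
g(12) = mex{1} = 0
g(13) = mex{1} = 0
g(14) = mex{0} = 1
The P-positions (g = 0) in 0..14 are 0, 1, 4, 5, 8, 9, 12, 13.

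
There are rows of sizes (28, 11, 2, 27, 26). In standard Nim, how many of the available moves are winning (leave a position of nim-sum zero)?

Write each in binary and XOR column by column:
  11100  (28)
  01011  (11)
  00010  (2)
  11011  (27)
  11010  (26)
  -----
  10100  (20)
The overall nim-sum is X = 20. A row of size p has a winning move iff p XOR X < p (reduce it to p XOR X).
  28: 28 XOR 20 = 8 < 28 — winning move (to 8).
  11: 11 XOR 20 = 31 ≥ 11 — no move.
  2: 2 XOR 20 = 22 ≥ 2 — no move.
  27: 27 XOR 20 = 15 < 27 — winning move (to 15).
  26: 26 XOR 20 = 14 < 26 — winning move (to 14).
That gives 3 winning moves.

3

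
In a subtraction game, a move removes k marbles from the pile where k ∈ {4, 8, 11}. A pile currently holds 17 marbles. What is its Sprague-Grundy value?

0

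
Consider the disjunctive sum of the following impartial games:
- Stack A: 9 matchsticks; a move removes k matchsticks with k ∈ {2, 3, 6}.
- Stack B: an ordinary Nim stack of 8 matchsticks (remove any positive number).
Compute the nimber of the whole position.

8

Build the Grundy sequence for stack A with g(k) = mex{g(k−s) : s ∈ {2, 3, 6}, s ≤ k}:
g(0) = mex{} = 0
g(1) = mex{} = 0
g(2) = mex{0} = 1
g(3) = mex{0} = 1
g(4) = mex{0,1} = 2
g(5) = mex{1} = 0
g(6) = mex{0,1,2} = 3
g(7) = mex{0,2} = 1
g(8) = mex{0,1,3} = 2
g(9) = mex{1,3} = 0
So g(9) = 0.
Stack B is a plain Nim stack of size 8, so its Grundy value is 8.
The value of a disjunctive sum is the nim-sum of the parts.
Combined value = 0 XOR 8 = 8.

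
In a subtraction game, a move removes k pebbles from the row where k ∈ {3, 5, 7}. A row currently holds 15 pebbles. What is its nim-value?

1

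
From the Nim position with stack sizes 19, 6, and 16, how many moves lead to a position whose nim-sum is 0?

Bitwise XOR of the heap sizes:
  10011  (19)
  00110  (6)
  10000  (16)
  -----
  00101  (5)
The overall nim-sum is X = 5. A stack of size p has a winning move iff p XOR X < p (reduce it to p XOR X).
  19: 19 XOR 5 = 22 ≥ 19 — no move.
  6: 6 XOR 5 = 3 < 6 — winning move (to 3).
  16: 16 XOR 5 = 21 ≥ 16 — no move.
That gives 1 winning move.

1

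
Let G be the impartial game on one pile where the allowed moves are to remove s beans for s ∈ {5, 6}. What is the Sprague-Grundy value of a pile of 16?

1

Grundy values for subtraction set {5, 6}:
k:     0  1  2  3  4  5  6  7  8  9 10 11 12 13 14 15 16
g(k):  0  0  0  0  0  1  1  1  1  1  2  0  0  0  0  0  1
So g(16) = 1.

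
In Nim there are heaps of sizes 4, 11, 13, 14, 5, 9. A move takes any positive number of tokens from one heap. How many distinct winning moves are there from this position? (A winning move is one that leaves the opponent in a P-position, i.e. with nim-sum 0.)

0

Nim-sum: 4 ⊕ 11 ⊕ 13 ⊕ 14 ⊕ 5 ⊕ 9 = 0.
The nim-sum is already 0, so every move leaves a nonzero nim-sum — there are no winning moves.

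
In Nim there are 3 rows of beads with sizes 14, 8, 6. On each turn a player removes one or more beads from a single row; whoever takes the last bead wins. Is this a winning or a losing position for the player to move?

Losing position

Nim-sum: 14 ⊕ 8 ⊕ 6 = 0.
The nim-sum is 0, so this is a P-position: the player to move is in a losing position under optimal play.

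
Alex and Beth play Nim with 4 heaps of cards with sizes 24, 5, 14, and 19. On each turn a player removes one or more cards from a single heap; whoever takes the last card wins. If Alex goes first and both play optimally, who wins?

Beth wins

In binary:
  11000  (24)
  00101  (5)
  01110  (14)
  10011  (19)
  -----
  00000  (0)
The nim-sum is 0, so this is a P-position: the player to move is in a losing position under optimal play; Alex is about to move from it and so loses — Beth wins.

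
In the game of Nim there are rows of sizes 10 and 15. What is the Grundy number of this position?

Compute the nim-sum pairwise:
10 ^ 15 = 5

5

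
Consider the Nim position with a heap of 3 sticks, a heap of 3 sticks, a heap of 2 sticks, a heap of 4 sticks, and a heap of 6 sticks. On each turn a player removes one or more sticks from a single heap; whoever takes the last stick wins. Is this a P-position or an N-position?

Nim-sum: 3 ⊕ 3 ⊕ 2 ⊕ 4 ⊕ 6 = 0.
The nim-sum is 0, so this is a P-position: the player to move is in a losing position under optimal play.

P-position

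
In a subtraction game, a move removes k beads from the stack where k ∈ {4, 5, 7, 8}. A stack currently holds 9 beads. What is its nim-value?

2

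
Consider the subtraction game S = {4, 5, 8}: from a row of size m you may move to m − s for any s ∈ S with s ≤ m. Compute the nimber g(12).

Build the Grundy sequence with g(k) = mex{g(k−s) : s ∈ {4, 5, 8}, s ≤ k}:
g(0) = mex{} = 0
g(1) = mex{} = 0
g(2) = mex{} = 0
g(3) = mex{} = 0
g(4) = mex{0} = 1
g(5) = mex{0} = 1
g(6) = mex{0} = 1
g(7) = mex{0} = 1
g(8) = mex{0,1} = 2
g(9) = mex{0,1} = 2
g(10) = mex{0,1} = 2
g(11) = mex{0,1} = 2
g(12) = mex{1,2} = 0
So g(12) = 0.

0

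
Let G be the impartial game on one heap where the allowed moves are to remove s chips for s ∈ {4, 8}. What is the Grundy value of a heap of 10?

Build the Grundy sequence with g(k) = mex{g(k−s) : s ∈ {4, 8}, s ≤ k}:
k:     0  1  2  3  4  5  6  7  8  9 10
g(k):  0  0  0  0  1  1  1  1  2  2  2
So g(10) = 2.

2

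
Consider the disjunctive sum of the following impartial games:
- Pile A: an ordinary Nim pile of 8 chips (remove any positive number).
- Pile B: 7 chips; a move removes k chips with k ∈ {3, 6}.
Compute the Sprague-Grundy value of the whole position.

10

Pile A is a plain Nim pile of size 8, so its Grundy value is 8.
For pile B, compute g(0), g(1), … with moves {3, 6}:
k:     0  1  2  3  4  5  6  7
g(k):  0  0  0  1  1  1  2  2
So g(7) = 2.
By the Sprague-Grundy theorem, the Grundy value of a sum of independent games is the XOR of the component values.
Combined value = 8 ⊕ 2 = 10.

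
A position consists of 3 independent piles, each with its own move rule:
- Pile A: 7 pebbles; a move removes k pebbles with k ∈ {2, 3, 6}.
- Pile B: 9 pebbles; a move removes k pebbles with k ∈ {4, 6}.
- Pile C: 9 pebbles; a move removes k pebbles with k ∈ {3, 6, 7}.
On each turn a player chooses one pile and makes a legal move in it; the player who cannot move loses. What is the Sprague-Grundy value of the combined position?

For pile A, compute g(0), g(1), … with moves {2, 3, 6}:
g(0) = mex{} = 0
g(1) = mex{} = 0
g(2) = mex{0} = 1
g(3) = mex{0} = 1
g(4) = mex{0,1} = 2
g(5) = mex{1} = 0
g(6) = mex{0,1,2} = 3
g(7) = mex{0,2} = 1
So g(7) = 1.
For pile B, compute g(0), g(1), … with moves {4, 6}:
k:     0  1  2  3  4  5  6  7  8  9
g(k):  0  0  0  0  1  1  1  1  2  2
So g(9) = 2.
For pile C, compute g(0), g(1), … with moves {3, 6, 7}:
k:     0  1  2  3  4  5  6  7  8  9
g(k):  0  0  0  1  1  1  2  2  2  3
So g(9) = 3.
The value of a disjunctive sum is the nim-sum of the parts.
Combined value = 1 ⊕ 2 ⊕ 3 = 0.

0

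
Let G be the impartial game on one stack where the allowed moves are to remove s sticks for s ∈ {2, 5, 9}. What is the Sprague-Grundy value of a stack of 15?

0

Compute g(0), g(1), … for moves {2, 5, 9}:
k:     0  1  2  3  4  5  6  7  8  9 10 11 12 13 14 15
g(k):  0  0  1  1  0  2  1  0  0  1  1  0  2  1  0  0
So g(15) = 0.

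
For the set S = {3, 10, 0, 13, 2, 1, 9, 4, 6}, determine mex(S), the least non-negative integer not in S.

5

The values 0, 1, 2, 3, 4 are all present; 5 is the first non-negative integer missing from the set.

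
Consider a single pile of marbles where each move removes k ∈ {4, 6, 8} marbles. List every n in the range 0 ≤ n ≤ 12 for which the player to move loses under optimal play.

0, 1, 2, 3, 12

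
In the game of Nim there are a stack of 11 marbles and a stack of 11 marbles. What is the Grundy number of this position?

Compute the nim-sum pairwise:
11 ^ 11 = 0

0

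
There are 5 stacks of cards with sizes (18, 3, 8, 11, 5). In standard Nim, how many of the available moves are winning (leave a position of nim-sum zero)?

Compute the nim-sum pairwise:
18 XOR 3 = 17
17 XOR 8 = 25
25 XOR 11 = 18
18 XOR 5 = 23
The overall nim-sum is X = 23. A stack of size p has a winning move iff p XOR X < p (reduce it to p XOR X).
  18: 18 XOR 23 = 5 < 18 — winning move (to 5).
  3: 3 XOR 23 = 20 ≥ 3 — no move.
  8: 8 XOR 23 = 31 ≥ 8 — no move.
  11: 11 XOR 23 = 28 ≥ 11 — no move.
  5: 5 XOR 23 = 18 ≥ 5 — no move.
That gives 1 winning move.

1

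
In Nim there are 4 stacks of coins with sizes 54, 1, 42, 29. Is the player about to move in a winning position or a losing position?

Losing position

Compute the nim-sum pairwise:
54 XOR 1 = 55
55 XOR 42 = 29
29 XOR 29 = 0
The nim-sum is 0, so this is a P-position: the player to move is in a losing position under optimal play.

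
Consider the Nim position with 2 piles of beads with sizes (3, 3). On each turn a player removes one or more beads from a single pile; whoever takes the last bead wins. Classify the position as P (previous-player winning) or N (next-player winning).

Compute the nim-sum pairwise:
3 XOR 3 = 0
The nim-sum is 0, so this is a P-position: the player to move is in a losing position under optimal play.

P-position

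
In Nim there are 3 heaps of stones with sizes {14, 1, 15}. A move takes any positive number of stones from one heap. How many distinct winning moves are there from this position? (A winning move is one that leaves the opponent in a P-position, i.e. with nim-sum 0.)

0

Write each in binary and XOR column by column:
  1110  (14)
  0001  (1)
  1111  (15)
  ----
  0000  (0)
The nim-sum is already 0, so every move leaves a nonzero nim-sum — there are no winning moves.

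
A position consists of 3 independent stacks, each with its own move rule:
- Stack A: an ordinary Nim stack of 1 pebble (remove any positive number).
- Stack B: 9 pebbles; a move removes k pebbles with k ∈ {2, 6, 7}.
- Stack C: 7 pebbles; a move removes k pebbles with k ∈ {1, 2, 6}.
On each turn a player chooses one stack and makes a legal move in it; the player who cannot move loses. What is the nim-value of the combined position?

Stack A is a plain Nim stack of size 1, so its Grundy value is 1.
Build the Grundy sequence for stack B with g(k) = mex{g(k−s) : s ∈ {2, 6, 7}, s ≤ k}:
k:     0  1  2  3  4  5  6  7  8  9
g(k):  0  0  1  1  0  0  1  1  2  0
So g(9) = 0.
For stack C, compute g(0), g(1), … with moves {1, 2, 6}:
k:     0  1  2  3  4  5  6  7
g(k):  0  1  2  0  1  2  3  0
So g(7) = 0.
By the Sprague-Grundy theorem, the Grundy value of a sum of independent games is the XOR of the component values.
Combined value = 1 XOR 0 XOR 0 = 1.

1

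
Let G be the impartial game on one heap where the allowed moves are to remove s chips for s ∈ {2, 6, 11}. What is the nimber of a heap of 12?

Compute g(0), g(1), … for moves {2, 6, 11}:
g(0) = mex{} = 0
g(1) = mex{} = 0
g(2) = mex{0} = 1
g(3) = mex{0} = 1
g(4) = mex{1} = 0
g(5) = mex{1} = 0
g(6) = mex{0} = 1
g(7) = mex{0} = 1
g(8) = mex{1} = 0
g(9) = mex{1} = 0
g(10) = mex{0} = 1
g(11) = mex{0} = 1
g(12) = mex{0,1} = 2
So g(12) = 2.

2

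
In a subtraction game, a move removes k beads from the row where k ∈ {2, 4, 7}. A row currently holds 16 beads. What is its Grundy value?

Build the Grundy sequence with g(k) = mex{g(k−s) : s ∈ {2, 4, 7}, s ≤ k}:
k:     0  1  2  3  4  5  6  7  8  9 10 11 12 13 14 15 16
g(k):  0  0  1  1  2  2  0  3  1  0  2  1  0  2  1  0  2
So g(16) = 2.

2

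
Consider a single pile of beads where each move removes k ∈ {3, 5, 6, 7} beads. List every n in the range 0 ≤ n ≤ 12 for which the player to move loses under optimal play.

0, 1, 2, 10, 11, 12

Grundy values for subtraction set {3, 5, 6, 7}:
g(0) = mex{} = 0
g(1) = mex{} = 0
g(2) = mex{} = 0
g(3) = mex{0} = 1
g(4) = mex{0} = 1
g(5) = mex{0} = 1
g(6) = mex{0,1} = 2
g(7) = mex{0,1} = 2
g(8) = mex{0,1} = 2
g(9) = mex{0,1,2} = 3
g(10) = mex{1,2} = 0
g(11) = mex{1,2} = 0
g(12) = mex{1,2,3} = 0
The P-positions (g = 0) in 0..12 are 0, 1, 2, 10, 11, 12.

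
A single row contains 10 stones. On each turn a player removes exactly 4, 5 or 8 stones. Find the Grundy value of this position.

2

Grundy values for subtraction set {4, 5, 8}:
k:     0  1  2  3  4  5  6  7  8  9 10
g(k):  0  0  0  0  1  1  1  1  2  2  2
So g(10) = 2.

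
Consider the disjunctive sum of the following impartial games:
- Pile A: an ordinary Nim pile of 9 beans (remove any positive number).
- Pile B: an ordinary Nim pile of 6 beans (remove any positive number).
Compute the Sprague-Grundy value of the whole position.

15

Pile A is a plain Nim pile of size 9, so its Grundy value is 9.
Pile B is a plain Nim pile of size 6, so its Grundy value is 6.
The value of a disjunctive sum is the nim-sum of the parts.
Combined value = 9 XOR 6 = 15.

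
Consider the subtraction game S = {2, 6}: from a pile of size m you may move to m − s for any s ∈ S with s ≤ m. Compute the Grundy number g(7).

1

Build the Grundy sequence with g(k) = mex{g(k−s) : s ∈ {2, 6}, s ≤ k}:
k:     0  1  2  3  4  5  6  7
g(k):  0  0  1  1  0  0  1  1
So g(7) = 1.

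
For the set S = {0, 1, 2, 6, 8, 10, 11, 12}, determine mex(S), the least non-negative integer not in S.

The values 0, 1, 2 are all present; 3 is the first non-negative integer missing from the set.

3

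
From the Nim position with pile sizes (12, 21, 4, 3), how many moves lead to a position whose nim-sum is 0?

In binary:
  01100  (12)
  10101  (21)
  00100  (4)
  00011  (3)
  -----
  11110  (30)
The overall nim-sum is X = 30. A pile of size p has a winning move iff p XOR X < p (reduce it to p XOR X).
  12: 12 XOR 30 = 18 ≥ 12 — no move.
  21: 21 XOR 30 = 11 < 21 — winning move (to 11).
  4: 4 XOR 30 = 26 ≥ 4 — no move.
  3: 3 XOR 30 = 29 ≥ 3 — no move.
That gives 1 winning move.

1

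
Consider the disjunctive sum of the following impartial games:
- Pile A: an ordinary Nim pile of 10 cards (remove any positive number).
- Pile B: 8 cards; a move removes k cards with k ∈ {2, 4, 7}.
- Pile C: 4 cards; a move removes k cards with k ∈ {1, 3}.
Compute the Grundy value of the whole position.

11

Pile A is a plain Nim pile of size 10, so its Grundy value is 10.
Build the Grundy sequence for pile B with g(k) = mex{g(k−s) : s ∈ {2, 4, 7}, s ≤ k}:
k:     0  1  2  3  4  5  6  7  8
g(k):  0  0  1  1  2  2  0  3  1
So g(8) = 1.
For pile C, compute g(0), g(1), … with moves {1, 3}:
k:     0  1  2  3  4
g(k):  0  1  0  1  0
So g(4) = 0.
The value of a disjunctive sum is the nim-sum of the parts.
Combined value = 10 XOR 1 XOR 0 = 11.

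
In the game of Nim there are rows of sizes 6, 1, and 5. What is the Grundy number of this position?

Compute the nim-sum pairwise:
6 ^ 1 = 7
7 ^ 5 = 2

2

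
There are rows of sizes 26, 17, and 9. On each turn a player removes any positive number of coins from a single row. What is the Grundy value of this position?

2

Compute the nim-sum pairwise:
26 ^ 17 = 11
11 ^ 9 = 2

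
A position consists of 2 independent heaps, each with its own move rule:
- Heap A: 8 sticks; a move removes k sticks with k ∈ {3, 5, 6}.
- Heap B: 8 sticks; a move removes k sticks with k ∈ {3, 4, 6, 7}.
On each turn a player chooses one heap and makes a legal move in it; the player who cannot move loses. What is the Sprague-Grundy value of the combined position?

Build the Grundy sequence for heap A with g(k) = mex{g(k−s) : s ∈ {3, 5, 6}, s ≤ k}:
k:     0  1  2  3  4  5  6  7  8
g(k):  0  0  0  1  1  1  2  2  2
So g(8) = 2.
Grundy values for heap B (subtraction set {3, 4, 6, 7}):
k:     0  1  2  3  4  5  6  7  8
g(k):  0  0  0  1  1  1  2  2  2
So g(8) = 2.
By the Sprague-Grundy theorem, the Grundy value of a sum of independent games is the XOR of the component values.
Combined value = 2 ⊕ 2 = 0.

0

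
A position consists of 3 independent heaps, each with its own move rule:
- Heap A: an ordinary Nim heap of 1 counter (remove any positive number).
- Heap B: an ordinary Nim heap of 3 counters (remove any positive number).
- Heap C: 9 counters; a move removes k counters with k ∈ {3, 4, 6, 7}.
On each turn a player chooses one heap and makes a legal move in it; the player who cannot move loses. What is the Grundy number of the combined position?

1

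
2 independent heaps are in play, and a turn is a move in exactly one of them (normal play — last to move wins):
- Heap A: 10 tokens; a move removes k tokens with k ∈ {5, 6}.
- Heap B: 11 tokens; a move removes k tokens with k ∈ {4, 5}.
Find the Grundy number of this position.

2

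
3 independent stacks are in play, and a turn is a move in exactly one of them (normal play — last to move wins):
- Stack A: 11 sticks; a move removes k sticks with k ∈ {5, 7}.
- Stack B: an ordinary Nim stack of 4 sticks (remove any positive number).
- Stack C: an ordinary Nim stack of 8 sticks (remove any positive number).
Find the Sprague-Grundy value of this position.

14

Build the Grundy sequence for stack A with g(k) = mex{g(k−s) : s ∈ {5, 7}, s ≤ k}:
g(0) = mex{} = 0
g(1) = mex{} = 0
g(2) = mex{} = 0
g(3) = mex{} = 0
g(4) = mex{} = 0
g(5) = mex{0} = 1
g(6) = mex{0} = 1
g(7) = mex{0} = 1
g(8) = mex{0} = 1
g(9) = mex{0} = 1
g(10) = mex{0,1} = 2
g(11) = mex{0,1} = 2
So g(11) = 2.
Stack B is a plain Nim stack of size 4, so its Grundy value is 4.
Stack C is a plain Nim stack of size 8, so its Grundy value is 8.
The value of a disjunctive sum is the nim-sum of the parts.
Combined value = 2 ⊕ 4 ⊕ 8 = 14.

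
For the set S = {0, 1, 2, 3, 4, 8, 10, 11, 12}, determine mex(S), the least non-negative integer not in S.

The values 0, 1, 2, 3, 4 are all present; 5 is the first non-negative integer missing from the set.

5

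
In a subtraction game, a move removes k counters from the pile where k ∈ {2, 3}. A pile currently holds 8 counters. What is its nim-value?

1

Compute g(0), g(1), … for moves {2, 3}:
g(0) = mex{} = 0
g(1) = mex{} = 0
g(2) = mex{0} = 1
g(3) = mex{0} = 1
g(4) = mex{0,1} = 2
g(5) = mex{1} = 0
g(6) = mex{1,2} = 0
g(7) = mex{0,2} = 1
g(8) = mex{0} = 1
So g(8) = 1.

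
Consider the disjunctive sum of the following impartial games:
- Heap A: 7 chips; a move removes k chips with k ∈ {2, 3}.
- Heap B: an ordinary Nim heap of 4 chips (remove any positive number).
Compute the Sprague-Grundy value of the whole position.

5

Grundy values for heap A (subtraction set {2, 3}):
k:     0  1  2  3  4  5  6  7
g(k):  0  0  1  1  2  0  0  1
So g(7) = 1.
Heap B is a plain Nim heap of size 4, so its Grundy value is 4.
The value of a disjunctive sum is the nim-sum of the parts.
Combined value = 1 ⊕ 4 = 5.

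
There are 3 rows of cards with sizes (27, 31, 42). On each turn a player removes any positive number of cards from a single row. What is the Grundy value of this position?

Compute the nim-sum pairwise:
27 ^ 31 = 4
4 ^ 42 = 46

46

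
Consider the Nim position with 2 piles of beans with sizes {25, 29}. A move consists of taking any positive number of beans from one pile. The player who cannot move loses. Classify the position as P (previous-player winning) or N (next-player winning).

N-position

Write each in binary and XOR column by column:
  11001  (25)
  11101  (29)
  -----
  00100  (4)
The nim-sum is 4 ≠ 0, so this is an N-position: the player to move can win.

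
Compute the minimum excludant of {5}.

0

0 is not in the set, so the mex is 0.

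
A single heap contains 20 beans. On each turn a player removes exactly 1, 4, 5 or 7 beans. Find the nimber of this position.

Grundy values for subtraction set {1, 4, 5, 7}:
k:     0  1  2  3  4  5  6  7  8  9 10 11 12 13 14 15 16 17 18 19 20
g(k):  0  1  0  1  2  3  2  3  0  1  0  1  2  3  2  3  0  1  0  1  2
So g(20) = 2.

2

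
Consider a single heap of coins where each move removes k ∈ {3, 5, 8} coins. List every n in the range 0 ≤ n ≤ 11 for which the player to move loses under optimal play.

Build the Grundy sequence with g(k) = mex{g(k−s) : s ∈ {3, 5, 8}, s ≤ k}:
g(0) = mex{} = 0
g(1) = mex{} = 0
g(2) = mex{} = 0
g(3) = mex{0} = 1
g(4) = mex{0} = 1
g(5) = mex{0} = 1
g(6) = mex{0,1} = 2
g(7) = mex{0,1} = 2
g(8) = mex{0,1} = 2
g(9) = mex{0,1,2} = 3
g(10) = mex{0,1,2} = 3
g(11) = mex{1,2} = 0
The P-positions (g = 0) in 0..11 are 0, 1, 2, 11.

0, 1, 2, 11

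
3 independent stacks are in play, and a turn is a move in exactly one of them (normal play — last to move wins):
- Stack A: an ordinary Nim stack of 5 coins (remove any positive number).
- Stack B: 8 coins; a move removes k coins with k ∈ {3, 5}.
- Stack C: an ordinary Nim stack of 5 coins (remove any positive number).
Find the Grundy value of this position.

0

Stack A is a plain Nim stack of size 5, so its Grundy value is 5.
Grundy values for stack B (subtraction set {3, 5}):
g(0) = mex{} = 0
g(1) = mex{} = 0
g(2) = mex{} = 0
g(3) = mex{0} = 1
g(4) = mex{0} = 1
g(5) = mex{0} = 1
g(6) = mex{0,1} = 2
g(7) = mex{0,1} = 2
g(8) = mex{1} = 0
So g(8) = 0.
Stack C is a plain Nim stack of size 5, so its Grundy value is 5.
The value of a disjunctive sum is the nim-sum of the parts.
Combined value = 5 XOR 0 XOR 5 = 0.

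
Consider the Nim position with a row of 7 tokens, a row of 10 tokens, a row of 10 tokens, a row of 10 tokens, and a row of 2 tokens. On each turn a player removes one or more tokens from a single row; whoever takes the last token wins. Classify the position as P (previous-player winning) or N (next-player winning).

N-position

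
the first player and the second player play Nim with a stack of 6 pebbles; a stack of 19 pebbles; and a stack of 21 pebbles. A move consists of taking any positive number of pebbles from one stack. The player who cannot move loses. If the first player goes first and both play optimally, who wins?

the second player wins

In binary:
  00110  (6)
  10011  (19)
  10101  (21)
  -----
  00000  (0)
The nim-sum is 0, so this is a P-position: the player to move is in a losing position under optimal play; the first player is about to move from it and so loses — the second player wins.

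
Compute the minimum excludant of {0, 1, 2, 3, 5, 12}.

The values 0, 1, 2, 3 are all present; 4 is the first non-negative integer missing from the set.

4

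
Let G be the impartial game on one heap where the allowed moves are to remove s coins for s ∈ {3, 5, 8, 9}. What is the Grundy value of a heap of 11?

3

Compute g(0), g(1), … for moves {3, 5, 8, 9}:
k:     0  1  2  3  4  5  6  7  8  9 10 11
g(k):  0  0  0  1  1  1  2  2  2  3  3  3
So g(11) = 3.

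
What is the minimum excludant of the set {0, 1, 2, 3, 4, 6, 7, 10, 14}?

The values 0, 1, 2, 3, 4 are all present; 5 is the first non-negative integer missing from the set.

5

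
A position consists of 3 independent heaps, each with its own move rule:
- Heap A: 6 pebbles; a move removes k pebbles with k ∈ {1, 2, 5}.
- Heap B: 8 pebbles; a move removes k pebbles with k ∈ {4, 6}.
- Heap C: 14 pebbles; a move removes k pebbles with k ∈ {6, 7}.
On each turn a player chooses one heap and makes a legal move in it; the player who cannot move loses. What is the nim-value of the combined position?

Grundy values for heap A (subtraction set {1, 2, 5}):
g(0) = mex{} = 0
g(1) = mex{0} = 1
g(2) = mex{0,1} = 2
g(3) = mex{1,2} = 0
g(4) = mex{0,2} = 1
g(5) = mex{0,1} = 2
g(6) = mex{1,2} = 0
So g(6) = 0.
For heap B, compute g(0), g(1), … with moves {4, 6}:
g(0) = mex{} = 0
g(1) = mex{} = 0
g(2) = mex{} = 0
g(3) = mex{} = 0
g(4) = mex{0} = 1
g(5) = mex{0} = 1
g(6) = mex{0} = 1
g(7) = mex{0} = 1
g(8) = mex{0,1} = 2
So g(8) = 2.
Grundy values for heap C (subtraction set {6, 7}):
g(0) = mex{} = 0
g(1) = mex{} = 0
g(2) = mex{} = 0
g(3) = mex{} = 0
g(4) = mex{} = 0
g(5) = mex{} = 0
g(6) = mex{0} = 1
g(7) = mex{0} = 1
g(8) = mex{0} = 1
g(9) = mex{0} = 1
g(10) = mex{0} = 1
g(11) = mex{0} = 1
g(12) = mex{0,1} = 2
g(13) = mex{1} = 0
g(14) = mex{1} = 0
So g(14) = 0.
By the Sprague-Grundy theorem, the Grundy value of a sum of independent games is the XOR of the component values.
Combined value = 0 XOR 2 XOR 0 = 2.

2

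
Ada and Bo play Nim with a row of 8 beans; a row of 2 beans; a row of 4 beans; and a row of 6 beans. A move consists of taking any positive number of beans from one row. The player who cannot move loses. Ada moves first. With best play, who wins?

Nim-sum: 8 ^ 2 ^ 4 ^ 6 = 8.
The nim-sum is 8 ≠ 0, so this is an N-position: the player to move can win; Ada has a winning move.

Ada wins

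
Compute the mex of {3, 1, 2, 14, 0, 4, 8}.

The values 0, 1, 2, 3, 4 are all present; 5 is the first non-negative integer missing from the set.

5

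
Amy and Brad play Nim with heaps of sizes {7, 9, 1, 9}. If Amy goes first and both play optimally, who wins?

Amy wins

Compute the nim-sum pairwise:
7 ⊕ 9 = 14
14 ⊕ 1 = 15
15 ⊕ 9 = 6
The nim-sum is 6 ≠ 0, so this is an N-position: the player to move can win; Amy has a winning move.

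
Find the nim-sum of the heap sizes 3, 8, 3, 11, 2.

1

Nim-sum: 3 XOR 8 XOR 3 XOR 11 XOR 2 = 1.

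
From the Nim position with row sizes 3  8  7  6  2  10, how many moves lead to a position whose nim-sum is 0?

Nim-sum: 3 XOR 8 XOR 7 XOR 6 XOR 2 XOR 10 = 2.
The overall nim-sum is X = 2. A row of size p has a winning move iff p XOR X < p (reduce it to p XOR X).
  3: 3 XOR 2 = 1 < 3 — winning move (to 1).
  8: 8 XOR 2 = 10 ≥ 8 — no move.
  7: 7 XOR 2 = 5 < 7 — winning move (to 5).
  6: 6 XOR 2 = 4 < 6 — winning move (to 4).
  2: 2 XOR 2 = 0 < 2 — winning move (to 0).
  10: 10 XOR 2 = 8 < 10 — winning move (to 8).
That gives 5 winning moves.

5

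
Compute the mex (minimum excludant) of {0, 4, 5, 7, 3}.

1

0 is in the set but 1 is not, so the mex is 1.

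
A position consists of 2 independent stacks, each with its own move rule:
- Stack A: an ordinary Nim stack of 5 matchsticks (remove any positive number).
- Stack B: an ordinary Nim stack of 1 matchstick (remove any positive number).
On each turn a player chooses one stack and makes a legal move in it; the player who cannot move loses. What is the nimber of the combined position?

Stack A is a plain Nim stack of size 5, so its Grundy value is 5.
Stack B is a plain Nim stack of size 1, so its Grundy value is 1.
The value of a disjunctive sum is the nim-sum of the parts.
Combined value = 5 ⊕ 1 = 4.

4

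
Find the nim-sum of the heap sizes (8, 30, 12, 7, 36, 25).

32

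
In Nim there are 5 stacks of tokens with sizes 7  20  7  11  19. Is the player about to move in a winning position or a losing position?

Winning position

Compute the nim-sum pairwise:
7 ⊕ 20 = 19
19 ⊕ 7 = 20
20 ⊕ 11 = 31
31 ⊕ 19 = 12
The nim-sum is 12 ≠ 0, so this is an N-position: the player to move can win.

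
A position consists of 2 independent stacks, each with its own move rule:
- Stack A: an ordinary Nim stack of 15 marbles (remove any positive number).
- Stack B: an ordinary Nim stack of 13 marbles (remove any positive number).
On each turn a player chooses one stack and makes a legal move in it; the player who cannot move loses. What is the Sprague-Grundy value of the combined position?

Stack A is a plain Nim stack of size 15, so its Grundy value is 15.
Stack B is a plain Nim stack of size 13, so its Grundy value is 13.
The value of a disjunctive sum is the nim-sum of the parts.
Combined value = 15 XOR 13 = 2.

2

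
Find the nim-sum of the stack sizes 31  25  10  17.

29

Write each in binary and XOR column by column:
  11111  (31)
  11001  (25)
  01010  (10)
  10001  (17)
  -----
  11101  (29)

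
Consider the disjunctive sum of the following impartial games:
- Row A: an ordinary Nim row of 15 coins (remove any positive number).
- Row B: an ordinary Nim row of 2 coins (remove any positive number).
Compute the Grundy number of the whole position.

13

Row A is a plain Nim row of size 15, so its Grundy value is 15.
Row B is a plain Nim row of size 2, so its Grundy value is 2.
By the Sprague-Grundy theorem, the Grundy value of a sum of independent games is the XOR of the component values.
Combined value = 15 XOR 2 = 13.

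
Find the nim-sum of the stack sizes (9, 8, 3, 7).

Compute the nim-sum pairwise:
9 ⊕ 8 = 1
1 ⊕ 3 = 2
2 ⊕ 7 = 5

5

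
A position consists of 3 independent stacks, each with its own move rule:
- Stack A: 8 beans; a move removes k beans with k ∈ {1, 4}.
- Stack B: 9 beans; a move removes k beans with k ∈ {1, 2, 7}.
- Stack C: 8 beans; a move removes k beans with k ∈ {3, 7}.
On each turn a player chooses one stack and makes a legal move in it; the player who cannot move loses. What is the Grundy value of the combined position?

3

Build the Grundy sequence for stack A with g(k) = mex{g(k−s) : s ∈ {1, 4}, s ≤ k}:
k:     0  1  2  3  4  5  6  7  8
g(k):  0  1  0  1  2  0  1  0  1
So g(8) = 1.
For stack B, compute g(0), g(1), … with moves {1, 2, 7}:
g(0) = mex{} = 0
g(1) = mex{0} = 1
g(2) = mex{0,1} = 2
g(3) = mex{1,2} = 0
g(4) = mex{0,2} = 1
g(5) = mex{0,1} = 2
g(6) = mex{1,2} = 0
g(7) = mex{0,2} = 1
g(8) = mex{0,1} = 2
g(9) = mex{1,2} = 0
So g(9) = 0.
For stack C, compute g(0), g(1), … with moves {3, 7}:
g(0) = mex{} = 0
g(1) = mex{} = 0
g(2) = mex{} = 0
g(3) = mex{0} = 1
g(4) = mex{0} = 1
g(5) = mex{0} = 1
g(6) = mex{1} = 0
g(7) = mex{0,1} = 2
g(8) = mex{0,1} = 2
So g(8) = 2.
The value of a disjunctive sum is the nim-sum of the parts.
Combined value = 1 ⊕ 0 ⊕ 2 = 3.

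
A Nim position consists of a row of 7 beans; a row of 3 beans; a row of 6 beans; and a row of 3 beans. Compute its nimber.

1

Compute the nim-sum pairwise:
7 XOR 3 = 4
4 XOR 6 = 2
2 XOR 3 = 1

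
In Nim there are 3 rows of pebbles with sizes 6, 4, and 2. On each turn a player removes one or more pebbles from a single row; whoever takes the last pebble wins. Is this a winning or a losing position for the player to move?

Write each in binary and XOR column by column:
  110  (6)
  100  (4)
  010  (2)
  ---
  000  (0)
The nim-sum is 0, so this is a P-position: the player to move is in a losing position under optimal play.

Losing position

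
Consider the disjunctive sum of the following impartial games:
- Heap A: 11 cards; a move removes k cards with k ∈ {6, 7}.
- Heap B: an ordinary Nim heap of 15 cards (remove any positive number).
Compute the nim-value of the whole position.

14

Grundy values for heap A (subtraction set {6, 7}):
k:     0  1  2  3  4  5  6  7  8  9 10 11
g(k):  0  0  0  0  0  0  1  1  1  1  1  1
So g(11) = 1.
Heap B is a plain Nim heap of size 15, so its Grundy value is 15.
The value of a disjunctive sum is the nim-sum of the parts.
Combined value = 1 XOR 15 = 14.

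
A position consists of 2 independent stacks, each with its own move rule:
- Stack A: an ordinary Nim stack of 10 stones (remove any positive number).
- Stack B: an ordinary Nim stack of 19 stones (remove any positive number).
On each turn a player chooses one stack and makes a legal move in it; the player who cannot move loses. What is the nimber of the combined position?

25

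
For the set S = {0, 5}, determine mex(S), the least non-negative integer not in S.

0 is in the set but 1 is not, so the mex is 1.

1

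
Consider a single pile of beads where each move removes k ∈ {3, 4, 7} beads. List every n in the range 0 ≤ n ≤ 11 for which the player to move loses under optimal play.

0, 1, 2, 10, 11

Build the Grundy sequence with g(k) = mex{g(k−s) : s ∈ {3, 4, 7}, s ≤ k}:
g(0) = mex{} = 0
g(1) = mex{} = 0
g(2) = mex{} = 0
g(3) = mex{0} = 1
g(4) = mex{0} = 1
g(5) = mex{0} = 1
g(6) = mex{0,1} = 2
g(7) = mex{0,1} = 2
g(8) = mex{0,1} = 2
g(9) = mex{0,1,2} = 3
g(10) = mex{1,2} = 0
g(11) = mex{1,2} = 0
The P-positions (g = 0) in 0..11 are 0, 1, 2, 10, 11.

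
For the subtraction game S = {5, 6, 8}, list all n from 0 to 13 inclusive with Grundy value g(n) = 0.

0, 1, 2, 3, 4, 13

Compute g(0), g(1), … for moves {5, 6, 8}:
g(0) = mex{} = 0
g(1) = mex{} = 0
g(2) = mex{} = 0
g(3) = mex{} = 0
g(4) = mex{} = 0
g(5) = mex{0} = 1
g(6) = mex{0} = 1
g(7) = mex{0} = 1
g(8) = mex{0} = 1
g(9) = mex{0} = 1
g(10) = mex{0,1} = 2
g(11) = mex{0,1} = 2
g(12) = mex{0,1} = 2
g(13) = mex{1} = 0
The P-positions (g = 0) in 0..13 are 0, 1, 2, 3, 4, 13.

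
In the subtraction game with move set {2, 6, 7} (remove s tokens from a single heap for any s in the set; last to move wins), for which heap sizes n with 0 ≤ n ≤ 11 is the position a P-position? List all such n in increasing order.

0, 1, 4, 5, 9

Build the Grundy sequence with g(k) = mex{g(k−s) : s ∈ {2, 6, 7}, s ≤ k}:
g(0) = mex{} = 0
g(1) = mex{} = 0
g(2) = mex{0} = 1
g(3) = mex{0} = 1
g(4) = mex{1} = 0
g(5) = mex{1} = 0
g(6) = mex{0} = 1
g(7) = mex{0} = 1
g(8) = mex{0,1} = 2
g(9) = mex{1} = 0
g(10) = mex{0,1,2} = 3
g(11) = mex{0} = 1
The P-positions (g = 0) in 0..11 are 0, 1, 4, 5, 9.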